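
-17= -17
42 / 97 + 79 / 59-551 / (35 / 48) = -151006969 / 200305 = -753.89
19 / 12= 1.58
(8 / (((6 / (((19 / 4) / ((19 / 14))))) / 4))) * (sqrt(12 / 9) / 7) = 16 * sqrt(3) / 9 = 3.08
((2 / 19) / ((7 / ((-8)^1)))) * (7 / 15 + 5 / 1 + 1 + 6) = -2992 / 1995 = -1.50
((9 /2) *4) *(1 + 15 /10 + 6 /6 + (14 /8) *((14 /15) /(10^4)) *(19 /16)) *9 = 453625137 /800000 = 567.03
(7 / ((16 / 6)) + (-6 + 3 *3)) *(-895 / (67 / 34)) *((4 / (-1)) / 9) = 76075 / 67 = 1135.45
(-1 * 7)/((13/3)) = -21/13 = -1.62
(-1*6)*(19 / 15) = -38 / 5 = -7.60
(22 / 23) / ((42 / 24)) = 88 / 161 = 0.55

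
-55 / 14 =-3.93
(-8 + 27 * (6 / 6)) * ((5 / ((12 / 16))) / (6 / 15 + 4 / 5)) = 950 / 9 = 105.56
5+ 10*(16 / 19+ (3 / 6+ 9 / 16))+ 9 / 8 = 1913 / 76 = 25.17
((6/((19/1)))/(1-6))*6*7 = -252/95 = -2.65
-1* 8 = -8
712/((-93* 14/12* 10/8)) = -5696/1085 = -5.25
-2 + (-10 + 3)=-9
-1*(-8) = 8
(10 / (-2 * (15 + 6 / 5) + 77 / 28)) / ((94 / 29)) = -0.10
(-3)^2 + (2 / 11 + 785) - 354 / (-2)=10683 / 11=971.18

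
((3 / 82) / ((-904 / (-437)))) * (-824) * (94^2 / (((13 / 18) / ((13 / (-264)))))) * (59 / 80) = 52796957769 / 8154080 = 6474.91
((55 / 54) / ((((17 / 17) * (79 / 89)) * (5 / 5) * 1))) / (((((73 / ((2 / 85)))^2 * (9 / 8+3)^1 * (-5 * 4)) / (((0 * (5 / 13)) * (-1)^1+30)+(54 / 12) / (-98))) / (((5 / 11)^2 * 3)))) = -174173 / 6492240717039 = -0.00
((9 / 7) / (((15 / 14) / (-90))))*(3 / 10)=-162 / 5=-32.40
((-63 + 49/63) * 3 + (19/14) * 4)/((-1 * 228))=1903/2394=0.79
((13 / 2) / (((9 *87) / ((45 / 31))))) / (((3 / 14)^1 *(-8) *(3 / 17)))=-7735 / 194184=-0.04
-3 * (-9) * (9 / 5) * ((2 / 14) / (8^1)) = 0.87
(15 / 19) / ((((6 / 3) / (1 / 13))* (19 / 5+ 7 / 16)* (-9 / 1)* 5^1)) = -40 / 251199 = -0.00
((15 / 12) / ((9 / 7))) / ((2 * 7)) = 5 / 72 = 0.07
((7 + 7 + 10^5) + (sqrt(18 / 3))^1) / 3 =sqrt(6) / 3 + 33338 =33338.82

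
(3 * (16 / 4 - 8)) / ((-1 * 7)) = 12 / 7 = 1.71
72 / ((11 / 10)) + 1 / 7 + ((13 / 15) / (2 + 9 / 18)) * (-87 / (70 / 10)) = 117981 / 1925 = 61.29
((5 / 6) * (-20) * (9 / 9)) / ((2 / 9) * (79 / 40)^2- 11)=120000 / 72959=1.64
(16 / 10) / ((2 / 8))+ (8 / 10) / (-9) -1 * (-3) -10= -31 / 45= -0.69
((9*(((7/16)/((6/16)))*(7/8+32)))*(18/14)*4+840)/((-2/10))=-52305/4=-13076.25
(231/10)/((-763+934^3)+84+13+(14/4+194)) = 231/8147800355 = 0.00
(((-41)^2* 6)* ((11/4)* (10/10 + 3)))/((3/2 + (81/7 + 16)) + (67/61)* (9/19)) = 1800209796/480155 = 3749.23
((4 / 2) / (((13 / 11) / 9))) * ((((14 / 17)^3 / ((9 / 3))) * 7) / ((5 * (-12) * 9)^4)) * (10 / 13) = 26411 / 147084622659000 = 0.00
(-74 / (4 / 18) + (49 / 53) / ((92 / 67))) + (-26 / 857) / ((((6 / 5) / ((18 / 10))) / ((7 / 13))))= -1388806621 / 4178732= -332.35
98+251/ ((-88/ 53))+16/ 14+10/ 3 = -89987/ 1848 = -48.69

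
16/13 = 1.23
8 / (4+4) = 1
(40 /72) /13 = 5 /117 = 0.04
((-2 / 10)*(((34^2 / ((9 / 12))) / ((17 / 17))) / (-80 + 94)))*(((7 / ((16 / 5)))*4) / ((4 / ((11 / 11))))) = -289 / 6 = -48.17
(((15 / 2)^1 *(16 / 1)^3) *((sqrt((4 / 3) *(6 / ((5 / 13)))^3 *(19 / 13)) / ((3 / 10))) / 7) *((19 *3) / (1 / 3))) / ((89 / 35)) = 546324480 *sqrt(190) / 89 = 84613070.41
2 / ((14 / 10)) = 10 / 7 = 1.43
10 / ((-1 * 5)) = -2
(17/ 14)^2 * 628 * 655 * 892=26509628980/ 49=541012836.33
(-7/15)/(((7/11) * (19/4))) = -44/285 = -0.15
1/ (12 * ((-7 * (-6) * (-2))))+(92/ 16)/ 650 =2573/ 327600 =0.01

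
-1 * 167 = -167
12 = 12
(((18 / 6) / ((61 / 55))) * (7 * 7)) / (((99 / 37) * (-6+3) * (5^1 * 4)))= -1813 / 2196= -0.83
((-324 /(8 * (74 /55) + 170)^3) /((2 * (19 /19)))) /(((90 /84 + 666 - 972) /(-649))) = -755841625 /12947991958478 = -0.00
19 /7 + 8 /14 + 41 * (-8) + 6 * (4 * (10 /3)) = -1713 /7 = -244.71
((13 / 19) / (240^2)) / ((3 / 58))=0.00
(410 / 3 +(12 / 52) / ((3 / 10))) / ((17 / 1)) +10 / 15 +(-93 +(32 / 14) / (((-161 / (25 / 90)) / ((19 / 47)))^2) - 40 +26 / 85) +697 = 20558462774069464 / 35875073940615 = 573.06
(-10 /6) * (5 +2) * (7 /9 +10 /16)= -3535 /216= -16.37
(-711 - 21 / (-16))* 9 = -6387.19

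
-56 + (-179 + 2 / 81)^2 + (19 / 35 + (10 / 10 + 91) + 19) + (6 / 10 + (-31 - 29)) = 1470963916 / 45927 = 32028.30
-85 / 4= -21.25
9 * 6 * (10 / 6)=90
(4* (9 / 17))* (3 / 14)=54 / 119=0.45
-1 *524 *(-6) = 3144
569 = 569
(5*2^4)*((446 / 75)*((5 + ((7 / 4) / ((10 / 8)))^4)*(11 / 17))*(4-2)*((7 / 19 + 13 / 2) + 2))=48726705984 / 1009375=48274.14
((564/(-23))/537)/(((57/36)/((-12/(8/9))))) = 30456/78223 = 0.39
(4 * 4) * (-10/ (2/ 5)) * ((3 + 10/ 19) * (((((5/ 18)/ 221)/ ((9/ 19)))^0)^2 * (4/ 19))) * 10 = -1072000/ 361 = -2969.53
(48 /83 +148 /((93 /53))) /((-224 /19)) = -3113701 /432264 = -7.20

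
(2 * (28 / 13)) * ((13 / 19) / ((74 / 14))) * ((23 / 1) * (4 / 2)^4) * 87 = 17852.45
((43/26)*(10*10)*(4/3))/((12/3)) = 2150/39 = 55.13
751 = 751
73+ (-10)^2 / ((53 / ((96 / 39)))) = 53497 / 689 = 77.64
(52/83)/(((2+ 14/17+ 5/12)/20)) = 3.87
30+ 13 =43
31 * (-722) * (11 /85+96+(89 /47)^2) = -2231825.54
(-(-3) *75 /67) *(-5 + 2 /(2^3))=-15.95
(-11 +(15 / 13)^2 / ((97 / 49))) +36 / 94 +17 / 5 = -25211653 / 3852355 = -6.54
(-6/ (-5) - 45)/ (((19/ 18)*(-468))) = 219/ 2470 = 0.09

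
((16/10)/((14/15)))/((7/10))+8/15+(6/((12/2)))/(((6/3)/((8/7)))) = 2612/735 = 3.55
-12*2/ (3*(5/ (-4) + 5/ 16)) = 128/ 15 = 8.53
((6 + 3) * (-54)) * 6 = -2916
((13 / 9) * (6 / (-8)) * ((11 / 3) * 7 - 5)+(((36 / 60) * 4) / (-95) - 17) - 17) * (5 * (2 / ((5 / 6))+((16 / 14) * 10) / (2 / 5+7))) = -1231898914 / 1107225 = -1112.60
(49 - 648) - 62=-661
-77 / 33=-2.33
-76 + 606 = 530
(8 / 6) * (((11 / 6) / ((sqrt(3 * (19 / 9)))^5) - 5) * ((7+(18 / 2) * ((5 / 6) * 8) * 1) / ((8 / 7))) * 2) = -2345 / 3+5159 * sqrt(57) / 13718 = -778.83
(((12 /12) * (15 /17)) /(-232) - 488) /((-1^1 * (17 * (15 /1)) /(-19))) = -36569053 /1005720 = -36.36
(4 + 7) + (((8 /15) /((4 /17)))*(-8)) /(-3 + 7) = 97 /15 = 6.47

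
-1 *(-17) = 17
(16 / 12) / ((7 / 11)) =44 / 21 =2.10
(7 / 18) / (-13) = -7 / 234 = -0.03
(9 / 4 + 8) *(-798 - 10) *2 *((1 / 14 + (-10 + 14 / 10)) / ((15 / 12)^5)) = 5063018496 / 109375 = 46290.45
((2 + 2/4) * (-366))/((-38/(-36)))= -16470/19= -866.84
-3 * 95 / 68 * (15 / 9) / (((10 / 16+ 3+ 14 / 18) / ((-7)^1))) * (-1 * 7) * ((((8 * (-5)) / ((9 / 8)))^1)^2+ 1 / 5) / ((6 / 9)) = -2383737055 / 16167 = -147444.61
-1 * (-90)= 90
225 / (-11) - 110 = -1435 / 11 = -130.45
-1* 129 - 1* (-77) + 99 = 47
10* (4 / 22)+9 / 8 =259 / 88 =2.94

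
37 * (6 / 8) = 27.75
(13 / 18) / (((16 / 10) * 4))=65 / 576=0.11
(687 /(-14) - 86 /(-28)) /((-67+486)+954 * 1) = -46 /1373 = -0.03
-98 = -98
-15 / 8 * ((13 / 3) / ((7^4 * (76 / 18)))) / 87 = -195 / 21167216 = -0.00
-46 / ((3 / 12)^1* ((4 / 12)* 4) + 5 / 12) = -184 / 3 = -61.33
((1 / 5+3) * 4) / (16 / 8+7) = 64 / 45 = 1.42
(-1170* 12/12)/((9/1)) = -130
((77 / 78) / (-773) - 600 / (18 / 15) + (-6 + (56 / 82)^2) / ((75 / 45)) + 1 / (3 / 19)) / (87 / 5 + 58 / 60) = -13255747181 / 489878701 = -27.06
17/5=3.40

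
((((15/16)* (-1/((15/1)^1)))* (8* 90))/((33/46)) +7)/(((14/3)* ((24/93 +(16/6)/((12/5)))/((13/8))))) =-6670053/470624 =-14.17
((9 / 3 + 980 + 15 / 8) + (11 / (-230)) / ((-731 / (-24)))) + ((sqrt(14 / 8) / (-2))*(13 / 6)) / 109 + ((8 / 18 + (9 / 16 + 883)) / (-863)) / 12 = 123456093079927 / 125363108160 - 13*sqrt(7) / 2616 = 984.77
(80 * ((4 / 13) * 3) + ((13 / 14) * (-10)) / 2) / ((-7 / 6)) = -37785 / 637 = -59.32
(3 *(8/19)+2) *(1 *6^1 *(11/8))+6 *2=1479/38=38.92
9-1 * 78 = -69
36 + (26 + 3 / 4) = 251 / 4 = 62.75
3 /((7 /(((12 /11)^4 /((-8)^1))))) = -0.08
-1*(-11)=11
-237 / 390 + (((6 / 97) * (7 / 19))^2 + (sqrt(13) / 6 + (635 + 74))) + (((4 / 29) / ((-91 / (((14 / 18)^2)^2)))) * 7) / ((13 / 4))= sqrt(13) / 6 + 773711110329679523 / 1092208144501890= 708.99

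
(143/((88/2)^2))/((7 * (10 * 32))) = 13/394240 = 0.00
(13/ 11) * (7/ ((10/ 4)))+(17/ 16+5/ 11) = 4247/ 880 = 4.83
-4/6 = -2/3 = -0.67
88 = 88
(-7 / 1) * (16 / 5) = -112 / 5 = -22.40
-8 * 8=-64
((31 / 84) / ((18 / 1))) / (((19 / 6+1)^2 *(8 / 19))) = 589 / 210000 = 0.00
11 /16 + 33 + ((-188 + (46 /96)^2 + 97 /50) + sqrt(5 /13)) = -8763431 /57600 + sqrt(65) /13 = -151.52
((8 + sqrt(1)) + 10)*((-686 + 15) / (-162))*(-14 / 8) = -89243 / 648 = -137.72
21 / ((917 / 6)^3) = 648 / 110156459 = 0.00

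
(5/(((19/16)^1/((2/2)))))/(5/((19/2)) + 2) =1.67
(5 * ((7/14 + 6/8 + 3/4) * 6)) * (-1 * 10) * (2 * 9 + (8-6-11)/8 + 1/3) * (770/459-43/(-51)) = -11946025/459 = -26026.20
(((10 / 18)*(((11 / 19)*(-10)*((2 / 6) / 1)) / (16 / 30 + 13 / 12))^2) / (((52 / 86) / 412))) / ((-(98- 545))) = 214363600000 / 177641346051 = 1.21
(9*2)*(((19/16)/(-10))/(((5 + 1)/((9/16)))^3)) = -4617/2621440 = -0.00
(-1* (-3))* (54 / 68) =81 / 34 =2.38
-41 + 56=15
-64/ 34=-32/ 17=-1.88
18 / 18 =1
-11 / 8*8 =-11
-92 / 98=-46 / 49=-0.94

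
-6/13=-0.46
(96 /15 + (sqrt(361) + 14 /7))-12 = 77 /5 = 15.40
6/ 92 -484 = -22261/ 46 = -483.93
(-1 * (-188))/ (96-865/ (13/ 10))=-1222/ 3701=-0.33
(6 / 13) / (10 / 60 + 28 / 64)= 288 / 377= 0.76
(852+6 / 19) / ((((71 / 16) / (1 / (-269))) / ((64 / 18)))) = -2763776 / 1088643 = -2.54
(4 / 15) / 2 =2 / 15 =0.13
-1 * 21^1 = -21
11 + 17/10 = 127/10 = 12.70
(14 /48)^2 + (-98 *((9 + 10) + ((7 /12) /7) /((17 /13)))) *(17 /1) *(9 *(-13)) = 2140381201 /576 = 3715939.59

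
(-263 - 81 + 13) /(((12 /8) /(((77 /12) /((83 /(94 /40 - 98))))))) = 48756631 /29880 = 1631.75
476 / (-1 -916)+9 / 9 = 63 / 131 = 0.48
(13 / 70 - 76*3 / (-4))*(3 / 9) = 4003 / 210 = 19.06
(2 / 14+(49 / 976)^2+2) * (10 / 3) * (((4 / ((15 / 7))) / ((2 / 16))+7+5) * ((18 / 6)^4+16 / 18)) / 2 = 1064854558339 / 135027648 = 7886.20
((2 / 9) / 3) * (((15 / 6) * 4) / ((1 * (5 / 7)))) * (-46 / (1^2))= -1288 / 27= -47.70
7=7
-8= -8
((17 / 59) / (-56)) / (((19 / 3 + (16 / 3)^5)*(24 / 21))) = -4131 / 3965234240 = -0.00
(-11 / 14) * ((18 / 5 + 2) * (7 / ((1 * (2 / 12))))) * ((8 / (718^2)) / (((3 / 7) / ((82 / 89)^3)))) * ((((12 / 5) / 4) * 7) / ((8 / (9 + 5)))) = -87373081488 / 2271427742225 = -0.04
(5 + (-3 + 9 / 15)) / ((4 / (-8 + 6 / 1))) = -13 / 10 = -1.30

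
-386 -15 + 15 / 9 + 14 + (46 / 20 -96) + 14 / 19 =-272629 / 570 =-478.30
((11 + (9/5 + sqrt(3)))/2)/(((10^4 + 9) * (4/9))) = 9 * sqrt(3)/80072 + 72/50045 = 0.00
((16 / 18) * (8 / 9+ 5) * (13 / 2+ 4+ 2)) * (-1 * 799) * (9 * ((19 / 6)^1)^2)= -382181675 / 81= -4718292.28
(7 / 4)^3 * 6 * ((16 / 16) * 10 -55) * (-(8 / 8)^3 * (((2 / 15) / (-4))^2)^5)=343 / 139968000000000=0.00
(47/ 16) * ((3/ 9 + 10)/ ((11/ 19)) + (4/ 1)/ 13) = 366083/ 6864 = 53.33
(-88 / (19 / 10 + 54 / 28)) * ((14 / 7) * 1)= -3080 / 67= -45.97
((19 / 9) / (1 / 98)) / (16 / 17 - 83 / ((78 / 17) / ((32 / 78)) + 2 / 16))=-12170963 / 376398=-32.34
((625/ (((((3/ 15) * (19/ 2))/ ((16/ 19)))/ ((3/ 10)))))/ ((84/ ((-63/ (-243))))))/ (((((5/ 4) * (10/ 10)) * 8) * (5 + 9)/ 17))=0.03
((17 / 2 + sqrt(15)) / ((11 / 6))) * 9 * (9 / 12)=81 * sqrt(15) / 22 + 1377 / 44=45.56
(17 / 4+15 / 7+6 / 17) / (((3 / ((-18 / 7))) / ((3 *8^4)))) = -59185152 / 833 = -71050.60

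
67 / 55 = 1.22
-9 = -9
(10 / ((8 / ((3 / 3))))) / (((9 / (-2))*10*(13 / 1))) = -1 / 468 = -0.00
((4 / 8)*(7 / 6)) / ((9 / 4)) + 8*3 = 655 / 27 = 24.26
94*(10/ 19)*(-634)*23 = -13707080/ 19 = -721425.26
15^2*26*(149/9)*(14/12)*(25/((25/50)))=16948750/3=5649583.33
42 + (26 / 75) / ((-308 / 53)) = 484411 / 11550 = 41.94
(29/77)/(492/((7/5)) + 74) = 29/32758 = 0.00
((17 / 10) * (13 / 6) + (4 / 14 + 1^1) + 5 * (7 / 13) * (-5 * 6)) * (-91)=413869 / 60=6897.82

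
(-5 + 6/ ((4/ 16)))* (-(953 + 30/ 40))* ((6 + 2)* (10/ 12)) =-362425/ 3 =-120808.33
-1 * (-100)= 100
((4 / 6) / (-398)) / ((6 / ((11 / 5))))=-11 / 17910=-0.00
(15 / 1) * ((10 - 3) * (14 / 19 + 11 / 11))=3465 / 19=182.37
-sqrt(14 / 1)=-sqrt(14)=-3.74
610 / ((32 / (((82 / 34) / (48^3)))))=12505 / 30081024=0.00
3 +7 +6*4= 34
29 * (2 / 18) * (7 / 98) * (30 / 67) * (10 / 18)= 725 / 12663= 0.06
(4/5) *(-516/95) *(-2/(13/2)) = 8256/6175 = 1.34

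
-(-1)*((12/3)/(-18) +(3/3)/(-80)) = -169/720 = -0.23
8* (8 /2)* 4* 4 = 512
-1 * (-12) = 12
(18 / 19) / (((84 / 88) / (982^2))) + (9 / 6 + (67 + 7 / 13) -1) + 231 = 957372.48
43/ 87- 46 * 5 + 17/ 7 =-138290/ 609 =-227.08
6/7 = 0.86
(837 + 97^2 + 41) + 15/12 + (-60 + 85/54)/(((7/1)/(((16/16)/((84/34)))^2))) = 6859210999/666792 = 10286.88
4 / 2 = 2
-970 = -970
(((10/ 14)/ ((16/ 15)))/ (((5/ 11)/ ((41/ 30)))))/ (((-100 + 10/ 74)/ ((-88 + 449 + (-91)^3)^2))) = -473347867475835/ 41384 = -11437943830.37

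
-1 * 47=-47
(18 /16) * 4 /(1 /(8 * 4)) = 144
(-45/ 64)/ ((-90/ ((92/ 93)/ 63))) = 0.00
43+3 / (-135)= 1934 / 45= 42.98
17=17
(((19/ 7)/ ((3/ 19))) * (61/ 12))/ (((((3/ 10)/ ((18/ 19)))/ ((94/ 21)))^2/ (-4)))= -215598400/ 3087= -69840.75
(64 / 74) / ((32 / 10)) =10 / 37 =0.27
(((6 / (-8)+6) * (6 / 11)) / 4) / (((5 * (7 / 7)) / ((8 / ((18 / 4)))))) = 14 / 55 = 0.25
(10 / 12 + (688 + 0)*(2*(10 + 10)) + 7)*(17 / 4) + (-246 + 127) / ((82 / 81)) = 115005731 / 984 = 116875.74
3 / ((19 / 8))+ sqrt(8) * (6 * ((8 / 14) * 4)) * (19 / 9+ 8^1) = 24 / 19+ 832 * sqrt(2) / 3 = 393.47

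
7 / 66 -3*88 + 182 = -5405 / 66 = -81.89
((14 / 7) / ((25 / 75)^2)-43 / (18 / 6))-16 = -37 / 3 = -12.33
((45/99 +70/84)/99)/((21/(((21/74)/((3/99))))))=85/14652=0.01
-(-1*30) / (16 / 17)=31.88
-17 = -17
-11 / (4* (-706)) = 11 / 2824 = 0.00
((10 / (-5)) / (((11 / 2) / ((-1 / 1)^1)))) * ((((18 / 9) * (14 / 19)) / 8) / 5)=14 / 1045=0.01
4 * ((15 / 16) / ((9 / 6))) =5 / 2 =2.50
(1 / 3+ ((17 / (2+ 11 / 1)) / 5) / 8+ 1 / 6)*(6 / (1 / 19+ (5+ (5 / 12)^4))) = 81850176 / 130164515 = 0.63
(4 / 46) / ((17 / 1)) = 2 / 391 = 0.01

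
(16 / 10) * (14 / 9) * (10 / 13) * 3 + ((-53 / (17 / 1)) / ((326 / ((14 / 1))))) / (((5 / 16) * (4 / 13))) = 2351132 / 540345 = 4.35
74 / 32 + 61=1013 / 16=63.31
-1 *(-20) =20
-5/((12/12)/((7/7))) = -5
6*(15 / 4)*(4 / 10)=9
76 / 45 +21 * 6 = 5746 / 45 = 127.69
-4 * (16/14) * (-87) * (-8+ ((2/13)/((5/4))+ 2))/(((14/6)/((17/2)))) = -27118944/3185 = -8514.58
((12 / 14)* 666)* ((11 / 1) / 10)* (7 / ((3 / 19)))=139194 / 5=27838.80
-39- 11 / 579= -22592 / 579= -39.02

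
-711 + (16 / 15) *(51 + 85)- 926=-22379 / 15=-1491.93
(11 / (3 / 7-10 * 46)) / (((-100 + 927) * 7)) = -11 / 2660459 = -0.00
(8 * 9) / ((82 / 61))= 2196 / 41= 53.56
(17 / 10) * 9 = 153 / 10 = 15.30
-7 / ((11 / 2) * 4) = -7 / 22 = -0.32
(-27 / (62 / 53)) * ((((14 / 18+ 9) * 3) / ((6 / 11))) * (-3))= 115434 / 31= 3723.68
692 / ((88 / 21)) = 3633 / 22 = 165.14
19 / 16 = 1.19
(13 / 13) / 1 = 1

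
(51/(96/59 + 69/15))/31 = 15045/56947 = 0.26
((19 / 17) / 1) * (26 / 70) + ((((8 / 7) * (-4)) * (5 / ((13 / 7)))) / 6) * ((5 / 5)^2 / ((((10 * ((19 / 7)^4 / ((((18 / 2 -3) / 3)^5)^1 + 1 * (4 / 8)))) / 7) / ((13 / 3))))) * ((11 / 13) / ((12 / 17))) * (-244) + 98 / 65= 29711022494591 / 27216889245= 1091.64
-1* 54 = -54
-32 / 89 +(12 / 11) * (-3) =-3556 / 979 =-3.63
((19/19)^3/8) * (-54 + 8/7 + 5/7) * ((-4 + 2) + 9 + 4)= -4015/56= -71.70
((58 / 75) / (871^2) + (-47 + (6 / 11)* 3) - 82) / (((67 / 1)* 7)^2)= -79714202437 / 137668932225825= -0.00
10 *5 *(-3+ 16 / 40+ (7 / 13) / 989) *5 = -8355300 / 12857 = -649.86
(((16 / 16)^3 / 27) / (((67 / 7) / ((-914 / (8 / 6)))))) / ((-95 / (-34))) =-54383 / 57285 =-0.95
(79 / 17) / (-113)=-79 / 1921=-0.04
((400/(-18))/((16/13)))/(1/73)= -23725/18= -1318.06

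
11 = 11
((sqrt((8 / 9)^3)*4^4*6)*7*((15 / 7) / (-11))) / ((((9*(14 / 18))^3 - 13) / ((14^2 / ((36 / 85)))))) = -17059840*sqrt(2) / 9801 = -2461.61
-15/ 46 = -0.33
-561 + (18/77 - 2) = -43333/77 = -562.77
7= 7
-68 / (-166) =34 / 83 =0.41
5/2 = 2.50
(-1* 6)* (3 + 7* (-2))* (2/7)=18.86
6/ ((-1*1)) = -6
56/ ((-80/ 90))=-63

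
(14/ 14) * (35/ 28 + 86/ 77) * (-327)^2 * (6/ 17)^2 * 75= 52617087675/ 22253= 2364494.12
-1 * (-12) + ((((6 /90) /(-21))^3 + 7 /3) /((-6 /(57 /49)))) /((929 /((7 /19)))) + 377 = 79066919078438 /203256955125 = 389.00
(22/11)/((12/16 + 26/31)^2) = 30752/38809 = 0.79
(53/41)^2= 2809/1681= 1.67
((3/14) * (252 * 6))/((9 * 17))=36/17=2.12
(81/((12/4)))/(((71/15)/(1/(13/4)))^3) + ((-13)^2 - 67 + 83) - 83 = 80211539634/786330467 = 102.01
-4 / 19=-0.21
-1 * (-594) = 594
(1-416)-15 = -430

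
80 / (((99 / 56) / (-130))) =-5882.83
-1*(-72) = 72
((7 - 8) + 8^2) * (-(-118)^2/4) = -219303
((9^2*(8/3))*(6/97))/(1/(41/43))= 53136/4171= 12.74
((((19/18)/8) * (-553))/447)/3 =-10507/193104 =-0.05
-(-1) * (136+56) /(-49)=-192 /49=-3.92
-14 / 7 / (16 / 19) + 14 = 93 / 8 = 11.62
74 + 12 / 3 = 78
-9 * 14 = -126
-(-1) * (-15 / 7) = -15 / 7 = -2.14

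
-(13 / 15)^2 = -169 / 225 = -0.75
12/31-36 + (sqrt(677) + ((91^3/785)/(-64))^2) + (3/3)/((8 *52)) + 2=sqrt(677) + 194662869503723/1017195212800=217.39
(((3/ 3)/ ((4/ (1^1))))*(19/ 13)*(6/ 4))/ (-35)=-57/ 3640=-0.02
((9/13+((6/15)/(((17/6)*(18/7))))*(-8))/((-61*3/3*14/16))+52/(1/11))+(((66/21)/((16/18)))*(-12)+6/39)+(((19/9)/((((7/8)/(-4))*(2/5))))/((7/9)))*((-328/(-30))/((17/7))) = 390.07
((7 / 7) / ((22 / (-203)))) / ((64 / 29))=-5887 / 1408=-4.18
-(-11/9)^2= -121/81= -1.49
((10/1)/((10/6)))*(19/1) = 114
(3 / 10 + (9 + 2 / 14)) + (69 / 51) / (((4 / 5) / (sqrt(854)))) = 661 / 70 + 115 * sqrt(854) / 68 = 58.86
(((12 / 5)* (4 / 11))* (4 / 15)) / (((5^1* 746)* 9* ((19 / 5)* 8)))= 4 / 17540325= 0.00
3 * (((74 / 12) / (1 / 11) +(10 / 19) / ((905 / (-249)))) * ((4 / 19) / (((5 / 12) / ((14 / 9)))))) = 31285744 / 196023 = 159.60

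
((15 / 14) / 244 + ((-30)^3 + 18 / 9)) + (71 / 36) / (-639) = -7470238247 / 276696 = -26998.00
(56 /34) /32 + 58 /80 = 66 /85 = 0.78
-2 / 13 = -0.15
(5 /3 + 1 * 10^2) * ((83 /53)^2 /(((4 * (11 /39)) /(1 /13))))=2101145 /123596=17.00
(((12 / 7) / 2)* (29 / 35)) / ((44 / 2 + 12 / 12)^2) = 174 / 129605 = 0.00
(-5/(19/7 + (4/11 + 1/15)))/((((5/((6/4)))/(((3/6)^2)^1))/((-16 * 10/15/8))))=1155/7264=0.16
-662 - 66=-728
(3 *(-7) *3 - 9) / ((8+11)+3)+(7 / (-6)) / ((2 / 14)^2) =-3989 / 66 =-60.44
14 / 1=14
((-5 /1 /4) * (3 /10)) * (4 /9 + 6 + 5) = -103 /24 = -4.29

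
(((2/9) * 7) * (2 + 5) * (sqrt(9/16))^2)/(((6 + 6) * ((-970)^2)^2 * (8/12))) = 49/56658739840000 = 0.00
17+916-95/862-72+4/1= 745535/862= 864.89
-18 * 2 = -36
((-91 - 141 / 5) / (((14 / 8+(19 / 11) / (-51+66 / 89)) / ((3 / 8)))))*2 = -87974964 / 1688285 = -52.11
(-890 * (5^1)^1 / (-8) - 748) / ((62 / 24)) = -2301 / 31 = -74.23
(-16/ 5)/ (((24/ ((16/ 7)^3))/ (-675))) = 368640/ 343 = 1074.75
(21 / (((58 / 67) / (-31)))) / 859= -43617 / 49822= -0.88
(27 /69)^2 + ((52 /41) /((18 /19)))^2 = 140124085 /72029169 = 1.95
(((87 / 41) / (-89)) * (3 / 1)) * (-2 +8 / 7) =1566 / 25543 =0.06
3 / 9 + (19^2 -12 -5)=1033 / 3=344.33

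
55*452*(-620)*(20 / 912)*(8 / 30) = -15413200 / 171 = -90135.67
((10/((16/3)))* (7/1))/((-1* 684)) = -35/1824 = -0.02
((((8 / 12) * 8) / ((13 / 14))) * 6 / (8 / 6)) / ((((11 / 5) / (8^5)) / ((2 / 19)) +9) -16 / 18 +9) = 990904320 / 656039813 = 1.51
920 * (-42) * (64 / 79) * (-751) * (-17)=-31572280320 / 79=-399649117.97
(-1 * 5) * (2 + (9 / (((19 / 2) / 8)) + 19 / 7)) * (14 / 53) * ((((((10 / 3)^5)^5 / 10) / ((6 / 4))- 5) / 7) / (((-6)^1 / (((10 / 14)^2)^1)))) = 136249999999134176952225434375 / 877962998970664929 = 155188772372.95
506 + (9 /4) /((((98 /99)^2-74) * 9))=1448506279 /2862680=506.00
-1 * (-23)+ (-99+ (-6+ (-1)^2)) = -81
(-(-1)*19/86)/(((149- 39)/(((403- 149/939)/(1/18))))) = 980058/67295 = 14.56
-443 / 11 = -40.27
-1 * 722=-722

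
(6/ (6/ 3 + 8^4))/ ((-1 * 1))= -1/ 683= -0.00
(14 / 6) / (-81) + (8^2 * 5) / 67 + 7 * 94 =10790189 / 16281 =662.75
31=31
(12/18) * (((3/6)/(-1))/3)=-1/9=-0.11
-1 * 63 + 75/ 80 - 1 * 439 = -8017/ 16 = -501.06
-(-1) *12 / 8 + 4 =11 / 2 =5.50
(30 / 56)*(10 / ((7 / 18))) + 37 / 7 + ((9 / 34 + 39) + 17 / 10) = 250008 / 4165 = 60.03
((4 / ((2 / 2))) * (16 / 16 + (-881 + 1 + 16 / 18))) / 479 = -31612 / 4311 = -7.33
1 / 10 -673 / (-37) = 6767 / 370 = 18.29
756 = 756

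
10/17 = 0.59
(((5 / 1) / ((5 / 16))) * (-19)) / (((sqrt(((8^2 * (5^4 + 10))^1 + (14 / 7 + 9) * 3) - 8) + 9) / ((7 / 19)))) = 42 / 1691 - 14 * sqrt(40665) / 5073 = -0.53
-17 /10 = -1.70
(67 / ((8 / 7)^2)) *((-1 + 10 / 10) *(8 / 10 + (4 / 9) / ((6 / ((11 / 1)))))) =0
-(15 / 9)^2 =-25 / 9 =-2.78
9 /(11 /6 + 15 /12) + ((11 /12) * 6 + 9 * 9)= 6617 /74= 89.42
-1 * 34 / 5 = -34 / 5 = -6.80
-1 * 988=-988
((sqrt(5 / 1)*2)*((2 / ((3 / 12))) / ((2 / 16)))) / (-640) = -sqrt(5) / 5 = -0.45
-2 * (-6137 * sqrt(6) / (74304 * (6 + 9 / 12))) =6137 * sqrt(6) / 250776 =0.06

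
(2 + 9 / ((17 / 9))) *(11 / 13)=1265 / 221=5.72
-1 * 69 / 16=-69 / 16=-4.31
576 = 576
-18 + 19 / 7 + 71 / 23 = -1964 / 161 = -12.20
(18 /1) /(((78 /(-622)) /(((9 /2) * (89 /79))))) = -747333 /1027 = -727.69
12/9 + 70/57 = 146/57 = 2.56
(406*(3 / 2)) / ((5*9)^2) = 203 / 675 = 0.30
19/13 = 1.46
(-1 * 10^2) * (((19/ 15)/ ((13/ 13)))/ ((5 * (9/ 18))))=-152/ 3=-50.67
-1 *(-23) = 23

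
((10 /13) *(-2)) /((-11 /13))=20 /11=1.82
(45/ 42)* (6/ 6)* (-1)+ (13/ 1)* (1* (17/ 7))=61/ 2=30.50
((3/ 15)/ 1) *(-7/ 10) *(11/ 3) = -77/ 150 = -0.51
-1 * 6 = -6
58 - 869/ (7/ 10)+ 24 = -8116/ 7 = -1159.43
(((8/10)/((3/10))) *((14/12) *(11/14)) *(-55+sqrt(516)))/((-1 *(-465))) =-242/837+44 *sqrt(129)/4185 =-0.17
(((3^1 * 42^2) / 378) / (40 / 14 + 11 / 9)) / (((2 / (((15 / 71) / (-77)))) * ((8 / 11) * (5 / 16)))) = -378 / 18247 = -0.02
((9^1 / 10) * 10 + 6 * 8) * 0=0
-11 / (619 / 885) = -9735 / 619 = -15.73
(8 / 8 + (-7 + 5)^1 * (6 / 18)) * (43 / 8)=43 / 24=1.79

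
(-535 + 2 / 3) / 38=-1603 / 114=-14.06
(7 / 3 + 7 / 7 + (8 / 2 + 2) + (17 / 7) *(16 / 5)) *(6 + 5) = 19756 / 105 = 188.15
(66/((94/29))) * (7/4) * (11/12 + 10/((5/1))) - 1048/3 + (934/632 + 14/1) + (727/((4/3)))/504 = -570997199/2495136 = -228.84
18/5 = 3.60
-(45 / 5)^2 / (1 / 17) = -1377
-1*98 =-98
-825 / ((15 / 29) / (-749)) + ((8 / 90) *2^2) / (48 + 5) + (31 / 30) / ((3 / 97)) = 5698663753 / 4770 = 1194688.42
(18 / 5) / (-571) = -0.01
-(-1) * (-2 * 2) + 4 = 0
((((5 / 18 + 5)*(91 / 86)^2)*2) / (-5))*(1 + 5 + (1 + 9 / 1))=-629356 / 16641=-37.82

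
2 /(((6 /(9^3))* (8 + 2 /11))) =29.70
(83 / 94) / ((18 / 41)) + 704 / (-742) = 666929 / 627732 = 1.06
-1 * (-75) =75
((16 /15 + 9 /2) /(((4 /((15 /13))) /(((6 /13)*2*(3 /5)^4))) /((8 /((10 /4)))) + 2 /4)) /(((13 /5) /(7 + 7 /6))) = 2651292 /1448941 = 1.83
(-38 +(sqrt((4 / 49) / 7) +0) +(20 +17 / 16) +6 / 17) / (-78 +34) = 4511 / 11968 - sqrt(7) / 1078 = 0.37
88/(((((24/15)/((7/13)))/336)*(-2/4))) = -258720/13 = -19901.54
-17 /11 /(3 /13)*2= -442 /33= -13.39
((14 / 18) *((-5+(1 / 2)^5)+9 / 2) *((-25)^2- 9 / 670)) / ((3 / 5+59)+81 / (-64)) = -14655935 / 3752067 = -3.91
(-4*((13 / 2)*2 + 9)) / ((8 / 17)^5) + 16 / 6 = -46822513 / 12288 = -3810.43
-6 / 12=-1 / 2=-0.50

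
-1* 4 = -4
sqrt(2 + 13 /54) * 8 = 11.98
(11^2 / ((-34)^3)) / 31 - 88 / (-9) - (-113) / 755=82190405573 / 8279191080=9.93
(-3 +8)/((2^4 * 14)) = 5/224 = 0.02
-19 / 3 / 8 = -19 / 24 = -0.79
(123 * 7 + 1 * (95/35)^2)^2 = 1810502500/2401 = 754061.85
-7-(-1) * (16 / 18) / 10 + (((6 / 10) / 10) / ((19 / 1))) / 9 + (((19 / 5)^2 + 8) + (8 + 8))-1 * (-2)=11467 / 342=33.53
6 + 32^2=1030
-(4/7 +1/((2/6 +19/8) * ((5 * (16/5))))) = -541/910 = -0.59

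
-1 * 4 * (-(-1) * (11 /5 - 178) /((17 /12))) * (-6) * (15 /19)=-759456 /323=-2351.26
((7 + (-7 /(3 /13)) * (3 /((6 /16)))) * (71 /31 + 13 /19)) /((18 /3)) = -206444 /1767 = -116.83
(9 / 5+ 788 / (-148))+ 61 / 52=-22619 / 9620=-2.35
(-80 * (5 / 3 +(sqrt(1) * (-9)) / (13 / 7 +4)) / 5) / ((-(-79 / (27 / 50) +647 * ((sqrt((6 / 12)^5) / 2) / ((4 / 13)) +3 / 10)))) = -152257167360 / 49365302690417 +418585190400 * sqrt(2) / 49365302690417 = 0.01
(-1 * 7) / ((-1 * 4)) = 7 / 4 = 1.75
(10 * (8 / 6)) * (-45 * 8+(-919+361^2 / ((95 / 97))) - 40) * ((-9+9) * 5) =0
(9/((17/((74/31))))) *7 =4662/527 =8.85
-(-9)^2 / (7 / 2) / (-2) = 81 / 7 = 11.57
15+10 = 25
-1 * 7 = -7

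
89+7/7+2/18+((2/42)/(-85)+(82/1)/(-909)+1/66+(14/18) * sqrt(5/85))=7 * sqrt(17)/153+1071315229/11898810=90.22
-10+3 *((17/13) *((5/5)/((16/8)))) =-209/26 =-8.04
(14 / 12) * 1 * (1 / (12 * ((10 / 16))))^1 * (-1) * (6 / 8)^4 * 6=-189 / 640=-0.30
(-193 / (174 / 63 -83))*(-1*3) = -7.22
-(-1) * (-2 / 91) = -2 / 91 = -0.02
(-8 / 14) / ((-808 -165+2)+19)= 1 / 1666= 0.00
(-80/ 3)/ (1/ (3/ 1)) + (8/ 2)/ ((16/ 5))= -315/ 4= -78.75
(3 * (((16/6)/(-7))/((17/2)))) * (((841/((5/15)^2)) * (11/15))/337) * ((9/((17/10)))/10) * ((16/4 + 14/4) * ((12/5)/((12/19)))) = -33.41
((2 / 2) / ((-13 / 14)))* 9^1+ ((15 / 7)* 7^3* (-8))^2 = 449467074 / 13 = 34574390.31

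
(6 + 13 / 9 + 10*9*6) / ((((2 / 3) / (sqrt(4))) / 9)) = 14781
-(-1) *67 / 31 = 67 / 31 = 2.16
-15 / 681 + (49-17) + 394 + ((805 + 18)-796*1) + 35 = 487.98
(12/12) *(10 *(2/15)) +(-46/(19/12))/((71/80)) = -127084/4047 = -31.40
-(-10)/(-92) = -5/46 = -0.11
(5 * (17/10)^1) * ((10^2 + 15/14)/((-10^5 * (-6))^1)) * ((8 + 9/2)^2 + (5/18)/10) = 13533343/60480000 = 0.22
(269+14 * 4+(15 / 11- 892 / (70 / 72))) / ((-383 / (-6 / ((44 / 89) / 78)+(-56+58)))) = -2364804562 / 1622005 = -1457.95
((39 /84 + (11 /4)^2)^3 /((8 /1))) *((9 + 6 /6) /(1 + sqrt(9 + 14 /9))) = -32695771455 /483295232 + 10898590485 *sqrt(95) /483295232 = 152.14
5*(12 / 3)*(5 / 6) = 50 / 3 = 16.67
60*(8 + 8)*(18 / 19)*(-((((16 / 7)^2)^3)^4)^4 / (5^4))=-136173333414739320157636362586096329310355578918728583684429302005073214442294359873047704176882268454627706334500356096 / 3199450941423906801101015598339448115695900706954804384513953107894738532543816802375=-42561469423292908620426190000000000.00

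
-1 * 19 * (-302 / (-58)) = -2869 / 29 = -98.93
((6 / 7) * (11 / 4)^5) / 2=483153 / 7168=67.40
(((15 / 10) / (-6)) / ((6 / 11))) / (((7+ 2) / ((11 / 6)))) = -121 / 1296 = -0.09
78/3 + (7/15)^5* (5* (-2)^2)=4015978/151875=26.44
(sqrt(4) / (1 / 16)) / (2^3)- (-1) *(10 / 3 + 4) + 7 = 55 / 3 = 18.33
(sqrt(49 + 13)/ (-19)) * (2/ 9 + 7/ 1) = -65 * sqrt(62)/ 171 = -2.99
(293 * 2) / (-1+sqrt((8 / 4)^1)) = 586+586 * sqrt(2) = 1414.73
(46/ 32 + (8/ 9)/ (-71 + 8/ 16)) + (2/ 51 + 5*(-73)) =-125480957/ 345168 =-363.54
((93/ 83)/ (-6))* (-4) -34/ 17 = -104/ 83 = -1.25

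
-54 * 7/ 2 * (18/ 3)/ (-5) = 226.80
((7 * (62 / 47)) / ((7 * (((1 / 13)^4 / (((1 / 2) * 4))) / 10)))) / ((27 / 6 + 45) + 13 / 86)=304574504 / 20069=15176.37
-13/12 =-1.08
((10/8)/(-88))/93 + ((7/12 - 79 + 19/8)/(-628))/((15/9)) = 186305/2569776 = 0.07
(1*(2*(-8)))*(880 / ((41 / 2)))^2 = -49561600 / 1681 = -29483.40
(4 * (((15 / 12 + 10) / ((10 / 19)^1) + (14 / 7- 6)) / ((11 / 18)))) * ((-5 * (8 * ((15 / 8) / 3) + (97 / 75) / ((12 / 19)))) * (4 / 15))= -881677 / 825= -1068.70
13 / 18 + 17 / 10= 109 / 45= 2.42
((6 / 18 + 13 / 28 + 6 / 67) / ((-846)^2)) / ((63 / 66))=54923 / 42294521304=0.00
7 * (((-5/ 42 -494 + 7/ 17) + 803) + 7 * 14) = 290807/ 102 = 2851.05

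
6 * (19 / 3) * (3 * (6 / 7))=684 / 7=97.71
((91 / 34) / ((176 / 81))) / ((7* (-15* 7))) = -351 / 209440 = -0.00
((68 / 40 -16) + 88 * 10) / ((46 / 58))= 251053 / 230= 1091.53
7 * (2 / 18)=0.78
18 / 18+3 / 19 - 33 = -31.84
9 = 9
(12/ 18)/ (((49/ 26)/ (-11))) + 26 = 3250/ 147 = 22.11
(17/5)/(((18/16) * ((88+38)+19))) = 136/6525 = 0.02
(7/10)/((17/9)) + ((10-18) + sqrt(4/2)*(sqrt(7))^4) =-1297/170 + 49*sqrt(2) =61.67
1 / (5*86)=1 / 430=0.00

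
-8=-8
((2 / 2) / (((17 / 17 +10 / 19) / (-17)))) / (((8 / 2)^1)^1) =-323 / 116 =-2.78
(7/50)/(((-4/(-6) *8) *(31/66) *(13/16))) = 693/10075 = 0.07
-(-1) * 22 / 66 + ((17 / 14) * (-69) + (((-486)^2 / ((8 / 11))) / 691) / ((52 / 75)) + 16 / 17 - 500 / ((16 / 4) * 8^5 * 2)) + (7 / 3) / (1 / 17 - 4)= 8375284183275883 / 14081351811072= 594.78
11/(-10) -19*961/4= -91317/20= -4565.85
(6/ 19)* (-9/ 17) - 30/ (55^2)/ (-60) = -326377/ 1954150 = -0.17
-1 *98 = -98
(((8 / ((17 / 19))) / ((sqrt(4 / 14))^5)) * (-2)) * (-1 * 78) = 31966.08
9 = 9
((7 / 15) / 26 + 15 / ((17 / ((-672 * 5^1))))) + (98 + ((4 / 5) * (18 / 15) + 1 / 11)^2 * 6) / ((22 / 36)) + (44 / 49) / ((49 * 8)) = -3699211197081716 / 1324231033125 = -2793.48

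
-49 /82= -0.60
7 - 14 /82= 6.83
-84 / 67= -1.25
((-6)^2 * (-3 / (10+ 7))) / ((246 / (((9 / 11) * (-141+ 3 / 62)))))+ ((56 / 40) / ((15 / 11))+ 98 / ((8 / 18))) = 8003947883 / 35651550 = 224.50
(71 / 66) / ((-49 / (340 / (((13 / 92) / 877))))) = -973855880 / 21021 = -46327.76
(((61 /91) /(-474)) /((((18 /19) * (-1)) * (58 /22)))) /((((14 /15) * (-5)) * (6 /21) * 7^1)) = -12749 /210148848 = -0.00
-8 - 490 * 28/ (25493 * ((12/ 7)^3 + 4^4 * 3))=-6760108181/ 844939992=-8.00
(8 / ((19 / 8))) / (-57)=-64 / 1083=-0.06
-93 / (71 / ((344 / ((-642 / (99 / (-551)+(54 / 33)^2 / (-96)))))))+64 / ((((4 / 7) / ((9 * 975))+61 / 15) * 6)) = 56986631559027 / 23004198242366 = 2.48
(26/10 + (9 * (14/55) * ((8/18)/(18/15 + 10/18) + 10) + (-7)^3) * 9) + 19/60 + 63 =-29299361/10428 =-2809.68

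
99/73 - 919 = -66988/73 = -917.64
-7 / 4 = -1.75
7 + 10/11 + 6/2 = 120/11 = 10.91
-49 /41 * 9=-441 /41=-10.76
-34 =-34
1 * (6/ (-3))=-2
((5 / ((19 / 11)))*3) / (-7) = -165 / 133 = -1.24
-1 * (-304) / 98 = 152 / 49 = 3.10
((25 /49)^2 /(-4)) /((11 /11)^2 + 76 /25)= -15625 /970004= -0.02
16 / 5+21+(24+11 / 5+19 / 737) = 185819 / 3685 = 50.43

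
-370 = -370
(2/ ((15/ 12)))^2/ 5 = 64/ 125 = 0.51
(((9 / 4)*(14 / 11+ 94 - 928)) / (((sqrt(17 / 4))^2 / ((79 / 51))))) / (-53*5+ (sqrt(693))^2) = -542730 / 340153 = -1.60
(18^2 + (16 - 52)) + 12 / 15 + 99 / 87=42041 / 145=289.94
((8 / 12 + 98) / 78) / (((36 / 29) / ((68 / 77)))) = 0.90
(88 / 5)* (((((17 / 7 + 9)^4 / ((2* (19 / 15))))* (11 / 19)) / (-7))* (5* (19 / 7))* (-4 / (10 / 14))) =237895680000 / 319333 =744976.81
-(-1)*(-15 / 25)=-3 / 5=-0.60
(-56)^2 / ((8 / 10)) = 3920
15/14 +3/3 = 29/14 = 2.07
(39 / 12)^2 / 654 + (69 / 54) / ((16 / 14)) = 35605 / 31392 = 1.13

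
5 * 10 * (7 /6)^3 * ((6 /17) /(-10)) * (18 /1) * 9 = -15435 /34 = -453.97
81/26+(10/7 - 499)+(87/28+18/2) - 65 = -199235/364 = -547.35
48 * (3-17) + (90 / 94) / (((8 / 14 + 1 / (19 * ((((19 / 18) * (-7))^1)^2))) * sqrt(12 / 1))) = -672 + 5041365 * sqrt(3) / 18083344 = -671.52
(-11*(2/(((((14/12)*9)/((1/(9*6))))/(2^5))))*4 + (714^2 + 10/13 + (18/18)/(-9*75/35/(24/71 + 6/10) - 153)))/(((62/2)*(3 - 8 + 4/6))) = -56305007227589/14836722264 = -3794.98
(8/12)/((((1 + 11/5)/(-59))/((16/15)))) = -118/9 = -13.11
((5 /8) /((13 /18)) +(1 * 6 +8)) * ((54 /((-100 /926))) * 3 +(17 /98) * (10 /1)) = -54571481 /2450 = -22274.07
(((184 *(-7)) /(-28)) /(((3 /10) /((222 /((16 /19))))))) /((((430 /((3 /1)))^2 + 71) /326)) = 118599615 /185539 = 639.22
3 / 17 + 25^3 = 265628 / 17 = 15625.18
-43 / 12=-3.58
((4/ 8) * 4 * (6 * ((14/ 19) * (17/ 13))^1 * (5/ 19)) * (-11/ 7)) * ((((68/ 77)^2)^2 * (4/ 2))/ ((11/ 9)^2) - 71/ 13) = 22.22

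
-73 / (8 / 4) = -73 / 2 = -36.50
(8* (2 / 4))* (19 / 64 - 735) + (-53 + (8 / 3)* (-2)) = -143863 / 48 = -2997.15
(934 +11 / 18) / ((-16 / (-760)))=1598185 / 36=44394.03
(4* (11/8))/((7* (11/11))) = 0.79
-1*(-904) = 904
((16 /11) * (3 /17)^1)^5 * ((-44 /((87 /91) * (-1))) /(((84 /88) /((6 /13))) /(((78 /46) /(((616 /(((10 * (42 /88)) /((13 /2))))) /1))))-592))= 695614832640 /5849508505589419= 0.00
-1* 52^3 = -140608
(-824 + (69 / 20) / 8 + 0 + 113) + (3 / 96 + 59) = -651.54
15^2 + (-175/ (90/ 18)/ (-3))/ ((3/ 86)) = 5035/ 9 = 559.44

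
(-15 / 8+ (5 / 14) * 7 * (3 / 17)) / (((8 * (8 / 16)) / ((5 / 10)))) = -195 / 1088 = -0.18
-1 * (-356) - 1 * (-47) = 403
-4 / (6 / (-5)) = 3.33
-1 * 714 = -714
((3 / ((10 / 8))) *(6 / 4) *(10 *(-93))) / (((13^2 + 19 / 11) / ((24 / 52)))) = -36828 / 4069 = -9.05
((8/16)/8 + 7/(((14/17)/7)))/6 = 953/96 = 9.93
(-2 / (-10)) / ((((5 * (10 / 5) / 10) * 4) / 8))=2 / 5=0.40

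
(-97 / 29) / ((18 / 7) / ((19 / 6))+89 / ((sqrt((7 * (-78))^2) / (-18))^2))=-3.68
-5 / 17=-0.29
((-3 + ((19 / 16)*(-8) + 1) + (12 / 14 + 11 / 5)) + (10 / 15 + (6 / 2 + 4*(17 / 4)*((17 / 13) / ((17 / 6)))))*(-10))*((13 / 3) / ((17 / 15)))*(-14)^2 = -4722886 / 51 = -92605.61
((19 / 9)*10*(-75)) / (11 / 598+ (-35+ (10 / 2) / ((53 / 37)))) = 150546500 / 2994231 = 50.28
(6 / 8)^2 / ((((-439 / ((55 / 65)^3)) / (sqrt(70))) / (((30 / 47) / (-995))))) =35937 * sqrt(70) / 72166475992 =0.00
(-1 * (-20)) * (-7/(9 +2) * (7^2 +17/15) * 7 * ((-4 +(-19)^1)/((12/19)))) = 16102576/99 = 162652.28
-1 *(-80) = 80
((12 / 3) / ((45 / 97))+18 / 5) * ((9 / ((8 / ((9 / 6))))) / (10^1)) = 33 / 16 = 2.06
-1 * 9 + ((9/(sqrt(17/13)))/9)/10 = -9 + sqrt(221)/170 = -8.91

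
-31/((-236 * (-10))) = -31/2360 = -0.01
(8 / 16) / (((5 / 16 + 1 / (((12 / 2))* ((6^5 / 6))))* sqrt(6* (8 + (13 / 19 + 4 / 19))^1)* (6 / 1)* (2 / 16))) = 0.29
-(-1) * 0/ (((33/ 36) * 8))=0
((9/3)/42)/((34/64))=16/119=0.13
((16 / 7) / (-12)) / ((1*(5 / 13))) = -52 / 105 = -0.50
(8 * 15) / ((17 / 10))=1200 / 17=70.59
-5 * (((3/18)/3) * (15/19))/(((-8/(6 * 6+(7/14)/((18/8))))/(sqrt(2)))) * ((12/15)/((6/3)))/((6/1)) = 815 * sqrt(2)/12312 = 0.09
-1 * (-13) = 13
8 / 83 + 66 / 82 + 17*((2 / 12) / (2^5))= 646715 / 653376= 0.99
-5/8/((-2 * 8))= 5/128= 0.04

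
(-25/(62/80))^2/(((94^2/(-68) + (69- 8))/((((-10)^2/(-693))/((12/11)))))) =106250000/53217297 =2.00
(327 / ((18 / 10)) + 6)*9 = 1689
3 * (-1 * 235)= -705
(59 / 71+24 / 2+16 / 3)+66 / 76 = 154051 / 8094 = 19.03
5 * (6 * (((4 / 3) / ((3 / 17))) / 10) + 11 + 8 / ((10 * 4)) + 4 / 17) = 4072 / 51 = 79.84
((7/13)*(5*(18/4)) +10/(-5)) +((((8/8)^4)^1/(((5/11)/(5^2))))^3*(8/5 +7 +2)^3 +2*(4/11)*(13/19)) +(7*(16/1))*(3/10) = 5383880349057/27170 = 198155331.21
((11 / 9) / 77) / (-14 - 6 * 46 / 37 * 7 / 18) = -37 / 39396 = -0.00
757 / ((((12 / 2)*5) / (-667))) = -504919 / 30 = -16830.63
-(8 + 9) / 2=-8.50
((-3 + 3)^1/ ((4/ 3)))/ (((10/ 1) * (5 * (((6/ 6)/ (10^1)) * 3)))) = 0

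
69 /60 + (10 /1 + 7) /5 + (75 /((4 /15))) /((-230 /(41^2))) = -1886939 /920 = -2051.02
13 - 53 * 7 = -358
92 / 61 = 1.51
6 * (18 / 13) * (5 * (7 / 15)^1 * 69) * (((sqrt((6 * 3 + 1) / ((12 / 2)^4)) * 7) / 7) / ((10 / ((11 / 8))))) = 5313 * sqrt(19) / 1040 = 22.27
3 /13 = 0.23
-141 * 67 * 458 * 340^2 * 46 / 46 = -500169525600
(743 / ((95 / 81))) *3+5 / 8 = 1444867 / 760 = 1901.14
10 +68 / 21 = 278 / 21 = 13.24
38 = 38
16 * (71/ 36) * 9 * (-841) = -238844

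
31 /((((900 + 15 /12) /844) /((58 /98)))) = 17.18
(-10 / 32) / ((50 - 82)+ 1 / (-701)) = 3505 / 358928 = 0.01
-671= -671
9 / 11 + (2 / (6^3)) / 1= 983 / 1188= 0.83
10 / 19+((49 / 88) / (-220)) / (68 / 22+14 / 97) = 60664893 / 115434880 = 0.53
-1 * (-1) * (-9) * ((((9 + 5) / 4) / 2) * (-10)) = 315 / 2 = 157.50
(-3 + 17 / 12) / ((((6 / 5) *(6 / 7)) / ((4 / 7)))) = -95 / 108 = -0.88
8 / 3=2.67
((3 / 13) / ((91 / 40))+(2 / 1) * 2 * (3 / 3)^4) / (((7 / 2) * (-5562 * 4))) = -1213 / 23029461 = -0.00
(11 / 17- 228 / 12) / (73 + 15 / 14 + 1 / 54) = -58968 / 238051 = -0.25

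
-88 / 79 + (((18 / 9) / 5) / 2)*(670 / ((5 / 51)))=539446 / 395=1365.69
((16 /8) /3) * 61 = 122 /3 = 40.67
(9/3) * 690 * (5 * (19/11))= 196650/11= 17877.27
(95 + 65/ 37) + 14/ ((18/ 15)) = 12035/ 111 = 108.42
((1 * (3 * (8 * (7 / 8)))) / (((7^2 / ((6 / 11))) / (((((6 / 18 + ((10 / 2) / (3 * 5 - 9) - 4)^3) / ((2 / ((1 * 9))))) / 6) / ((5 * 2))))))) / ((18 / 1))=-617 / 20160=-0.03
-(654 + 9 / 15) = -654.60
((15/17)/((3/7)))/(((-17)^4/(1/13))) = 35/18458141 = 0.00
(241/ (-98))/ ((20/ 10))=-241/ 196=-1.23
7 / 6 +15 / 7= 139 / 42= 3.31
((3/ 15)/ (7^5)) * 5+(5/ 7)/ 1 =12006/ 16807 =0.71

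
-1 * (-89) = 89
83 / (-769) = -83 / 769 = -0.11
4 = 4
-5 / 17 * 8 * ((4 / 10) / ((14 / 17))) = -8 / 7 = -1.14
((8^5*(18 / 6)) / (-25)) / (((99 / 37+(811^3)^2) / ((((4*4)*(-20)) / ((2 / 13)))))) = 94568448 / 3289855864509814205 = 0.00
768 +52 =820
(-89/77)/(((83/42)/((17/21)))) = -3026/6391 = -0.47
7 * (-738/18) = -287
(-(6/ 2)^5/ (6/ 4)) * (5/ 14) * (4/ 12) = -135/ 7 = -19.29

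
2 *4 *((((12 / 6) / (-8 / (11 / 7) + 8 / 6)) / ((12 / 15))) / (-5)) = 33 / 31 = 1.06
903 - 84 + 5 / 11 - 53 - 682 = 929 / 11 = 84.45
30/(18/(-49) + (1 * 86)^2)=0.00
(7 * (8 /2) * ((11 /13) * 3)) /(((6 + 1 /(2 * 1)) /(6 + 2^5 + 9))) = 86856 /169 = 513.94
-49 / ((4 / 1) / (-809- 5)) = 19943 / 2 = 9971.50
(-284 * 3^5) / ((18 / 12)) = -46008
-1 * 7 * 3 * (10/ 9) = -70/ 3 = -23.33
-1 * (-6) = 6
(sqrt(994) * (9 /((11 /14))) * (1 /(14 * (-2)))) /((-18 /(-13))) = -9.32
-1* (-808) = 808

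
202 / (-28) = -101 / 14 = -7.21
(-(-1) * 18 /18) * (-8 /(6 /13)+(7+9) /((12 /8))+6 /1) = -2 /3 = -0.67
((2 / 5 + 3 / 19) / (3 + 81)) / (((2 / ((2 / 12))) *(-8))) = -53 / 766080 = -0.00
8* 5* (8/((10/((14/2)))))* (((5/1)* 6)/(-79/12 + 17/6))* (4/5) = -7168/5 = -1433.60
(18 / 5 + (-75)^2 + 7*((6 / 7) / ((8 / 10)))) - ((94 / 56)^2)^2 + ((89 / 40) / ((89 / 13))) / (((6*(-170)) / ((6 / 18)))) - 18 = 13189820661991 / 2351059200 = 5610.16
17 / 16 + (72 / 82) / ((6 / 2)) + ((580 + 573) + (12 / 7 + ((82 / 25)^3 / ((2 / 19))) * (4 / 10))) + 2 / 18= 4165969844251 / 3228750000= 1290.27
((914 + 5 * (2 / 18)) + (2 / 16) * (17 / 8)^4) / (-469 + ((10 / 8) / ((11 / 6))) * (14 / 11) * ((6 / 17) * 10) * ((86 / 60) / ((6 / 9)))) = -79478100647 / 40073822208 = -1.98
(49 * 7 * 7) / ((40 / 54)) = 64827 / 20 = 3241.35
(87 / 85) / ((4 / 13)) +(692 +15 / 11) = 2605621 / 3740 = 696.69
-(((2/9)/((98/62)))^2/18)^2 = -3694084/3063651608241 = -0.00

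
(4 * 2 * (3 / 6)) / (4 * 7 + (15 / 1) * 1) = 4 / 43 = 0.09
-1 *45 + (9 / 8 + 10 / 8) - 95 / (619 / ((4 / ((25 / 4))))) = -1057827 / 24760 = -42.72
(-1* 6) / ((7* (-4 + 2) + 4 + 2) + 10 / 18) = 54 / 67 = 0.81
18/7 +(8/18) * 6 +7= 257/21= 12.24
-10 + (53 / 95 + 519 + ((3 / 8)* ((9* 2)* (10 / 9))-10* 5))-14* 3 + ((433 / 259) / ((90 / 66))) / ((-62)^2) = 120608083331 / 283744860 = 425.06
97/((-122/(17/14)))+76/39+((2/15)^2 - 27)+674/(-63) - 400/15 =-316560409/4995900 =-63.36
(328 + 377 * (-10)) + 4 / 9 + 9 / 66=-681401 / 198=-3441.42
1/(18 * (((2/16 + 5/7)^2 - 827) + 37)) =-1568/22277079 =-0.00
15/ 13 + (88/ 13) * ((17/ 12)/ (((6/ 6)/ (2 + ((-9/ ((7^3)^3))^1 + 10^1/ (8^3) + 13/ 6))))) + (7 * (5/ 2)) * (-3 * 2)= -38497140602509/ 604335618432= -63.70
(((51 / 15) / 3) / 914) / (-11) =-17 / 150810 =-0.00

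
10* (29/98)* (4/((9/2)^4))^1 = 9280/321489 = 0.03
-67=-67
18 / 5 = 3.60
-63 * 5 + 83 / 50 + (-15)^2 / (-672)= -1756579 / 5600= -313.67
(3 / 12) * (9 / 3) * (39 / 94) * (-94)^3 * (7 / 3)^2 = -1407133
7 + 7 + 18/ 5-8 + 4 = 68/ 5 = 13.60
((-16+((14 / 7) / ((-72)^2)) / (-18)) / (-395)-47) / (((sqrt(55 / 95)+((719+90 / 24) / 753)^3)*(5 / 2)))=-12565420856337021490519139914 / 153545811264483323530215375+27700033962975148985490304*sqrt(209) / 5686881898684567538156125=-11.42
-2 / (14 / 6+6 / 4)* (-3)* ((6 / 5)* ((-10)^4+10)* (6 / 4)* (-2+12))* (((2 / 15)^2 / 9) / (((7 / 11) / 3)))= 302016 / 115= 2626.23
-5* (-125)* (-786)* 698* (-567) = 194420047500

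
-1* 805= -805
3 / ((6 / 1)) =1 / 2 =0.50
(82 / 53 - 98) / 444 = -426 / 1961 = -0.22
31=31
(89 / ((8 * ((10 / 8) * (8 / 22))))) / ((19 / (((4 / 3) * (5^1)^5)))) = 611875 / 114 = 5367.32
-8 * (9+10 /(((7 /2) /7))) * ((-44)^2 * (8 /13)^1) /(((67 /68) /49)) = -11972595712 /871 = -13745804.49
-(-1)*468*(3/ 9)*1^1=156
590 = 590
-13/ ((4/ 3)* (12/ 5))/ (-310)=0.01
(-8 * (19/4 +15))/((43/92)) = -14536/43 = -338.05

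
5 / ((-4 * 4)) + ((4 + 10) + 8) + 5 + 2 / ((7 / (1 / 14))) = 20939 / 784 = 26.71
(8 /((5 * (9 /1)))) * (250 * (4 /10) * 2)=320 /9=35.56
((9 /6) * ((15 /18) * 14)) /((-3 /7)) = -245 /6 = -40.83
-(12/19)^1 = -12/19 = -0.63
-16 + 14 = -2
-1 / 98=-0.01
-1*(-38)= 38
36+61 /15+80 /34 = 10817 /255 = 42.42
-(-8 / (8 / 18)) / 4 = 9 / 2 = 4.50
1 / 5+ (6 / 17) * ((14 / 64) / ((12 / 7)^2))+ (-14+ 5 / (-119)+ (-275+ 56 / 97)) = -12776202811 / 44325120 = -288.24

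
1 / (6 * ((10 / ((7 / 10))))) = 7 / 600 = 0.01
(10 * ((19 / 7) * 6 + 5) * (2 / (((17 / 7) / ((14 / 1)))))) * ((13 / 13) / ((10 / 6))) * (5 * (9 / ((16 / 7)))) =985635 / 34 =28989.26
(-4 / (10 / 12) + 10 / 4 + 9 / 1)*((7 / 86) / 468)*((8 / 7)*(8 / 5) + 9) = 25393 / 2012400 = 0.01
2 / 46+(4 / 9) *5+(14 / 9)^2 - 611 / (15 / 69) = -26137094 / 9315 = -2805.91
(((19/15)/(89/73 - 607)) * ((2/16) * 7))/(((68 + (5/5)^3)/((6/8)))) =-9709/488210880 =-0.00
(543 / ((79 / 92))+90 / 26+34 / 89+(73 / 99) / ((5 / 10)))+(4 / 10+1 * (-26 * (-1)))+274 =42442617959 / 45244485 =938.07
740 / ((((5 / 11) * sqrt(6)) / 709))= 471221.41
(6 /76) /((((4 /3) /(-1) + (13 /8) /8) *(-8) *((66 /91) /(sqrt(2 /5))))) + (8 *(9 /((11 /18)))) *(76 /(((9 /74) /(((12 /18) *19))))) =78 *sqrt(10) /32395 + 10258176 /11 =932561.46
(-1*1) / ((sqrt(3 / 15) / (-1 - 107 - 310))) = 418*sqrt(5) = 934.68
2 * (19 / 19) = 2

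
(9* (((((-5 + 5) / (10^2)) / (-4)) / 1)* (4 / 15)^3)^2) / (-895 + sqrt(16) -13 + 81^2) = 0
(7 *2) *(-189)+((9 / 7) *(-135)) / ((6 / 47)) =-4005.64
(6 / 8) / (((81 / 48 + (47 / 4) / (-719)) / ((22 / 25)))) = 189816 / 480625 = 0.39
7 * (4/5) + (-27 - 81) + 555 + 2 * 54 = 2803/5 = 560.60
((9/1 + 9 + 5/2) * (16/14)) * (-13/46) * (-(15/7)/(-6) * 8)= -21320/1127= -18.92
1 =1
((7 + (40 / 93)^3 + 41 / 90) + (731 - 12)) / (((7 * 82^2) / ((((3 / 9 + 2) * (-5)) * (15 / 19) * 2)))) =-29219680565 / 102761432892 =-0.28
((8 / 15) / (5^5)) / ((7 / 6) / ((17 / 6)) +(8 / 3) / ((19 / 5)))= 2584 / 16859375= 0.00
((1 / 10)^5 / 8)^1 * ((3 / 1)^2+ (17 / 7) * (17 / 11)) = 491 / 30800000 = 0.00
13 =13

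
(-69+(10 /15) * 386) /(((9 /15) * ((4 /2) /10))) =14125 /9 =1569.44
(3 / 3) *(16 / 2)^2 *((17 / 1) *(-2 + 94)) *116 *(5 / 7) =58055680 / 7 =8293668.57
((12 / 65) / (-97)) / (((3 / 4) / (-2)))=32 / 6305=0.01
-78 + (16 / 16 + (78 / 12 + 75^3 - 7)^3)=600675354494718133 / 8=75084419311839766.62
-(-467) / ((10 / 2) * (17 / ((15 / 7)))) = 1401 / 119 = 11.77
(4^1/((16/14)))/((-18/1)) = -7/36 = -0.19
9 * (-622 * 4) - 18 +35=-22375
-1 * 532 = -532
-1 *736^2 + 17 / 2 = -1083375 / 2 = -541687.50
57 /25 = 2.28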